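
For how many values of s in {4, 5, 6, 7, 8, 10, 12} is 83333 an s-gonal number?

s = 4: P(4, 288) = 82944 and P(4, 289) = 83521; 83333 is not s-gonal.
s = 5: P(5, 235) = 82720 and P(5, 236) = 83426; 83333 is not s-gonal.
s = 6: P(6, 204) = 83028 and P(6, 205) = 83845; 83333 is not s-gonal.
s = 7: P(7, 182) = 82537 and P(7, 183) = 83448; 83333 is not s-gonal.
s = 8: P(8, 167) = 83333. ✓
s = 10: P(10, 144) = 82512 and P(10, 145) = 83665; 83333 is not s-gonal.
s = 12: P(12, 129) = 82689 and P(12, 130) = 83980; 83333 is not s-gonal.
Hits: s ∈ {8} → 1.

1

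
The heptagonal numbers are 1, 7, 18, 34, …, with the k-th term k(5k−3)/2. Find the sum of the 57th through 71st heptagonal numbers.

Σ i(5i−3)/2 = (5Σi² − 3Σi) / 2 over i = 57..71.
Σi = 2556 − 1596 = 960 and Σi² = 121836 − 60116 = 61720.
(5·61720 − 3·960) / 2 = 305720/2 = 152860.

152860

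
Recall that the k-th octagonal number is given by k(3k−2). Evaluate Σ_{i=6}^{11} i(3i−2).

Σ i(3i−2) = 3Σi² − 2Σi over i = 6..11.
Σi = 66 − 15 = 51 and Σi² = 506 − 55 = 451.
3·451 − 2·51 = 1251.

1251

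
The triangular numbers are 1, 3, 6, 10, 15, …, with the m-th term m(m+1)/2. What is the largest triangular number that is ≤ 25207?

25200

Solve n(n+1)/2 ≤ 25207 for integer n.
n = 224 gives 25200 ≤ 25207, while n = 225 gives 25425 > 25207; so the answer is 25200.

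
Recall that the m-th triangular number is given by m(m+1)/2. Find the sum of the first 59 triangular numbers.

Σ i(i+1)/2 = (Σi² + Σi) / 2 over i = 1..59.
Σi = 1770 and Σi² = 70210.
(1·70210 + 1·1770) / 2 = 71980/2 = 35990.

35990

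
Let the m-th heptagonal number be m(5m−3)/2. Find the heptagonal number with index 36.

3186

36·(5·36 − 3)/2 = 36·177/2 = 3186.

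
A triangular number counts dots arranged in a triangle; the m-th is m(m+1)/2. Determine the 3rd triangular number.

The 3rd triangular number is n(n+1)/2 with n = 3.
3·4/2 = 12/2 = 6.

6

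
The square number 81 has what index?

We need n² = 81, so n = √81 = 9.

9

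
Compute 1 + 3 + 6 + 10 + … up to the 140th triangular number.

467180

Σ i(i+1)/2 = (Σi² + Σi) / 2 over i = 1..140.
Σi = 9870 and Σi² = 924490.
(1·924490 + 1·9870) / 2 = 934360/2 = 467180.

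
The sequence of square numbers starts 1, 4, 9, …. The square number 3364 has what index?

58

We need n² = 3364, so n = √3364 = 58.
Check: 58² = 3364. ✓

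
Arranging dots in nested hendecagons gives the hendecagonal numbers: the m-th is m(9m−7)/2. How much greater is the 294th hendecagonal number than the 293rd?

Consecutive hendecagonal numbers differ by 9n − 8: here 9·294 − 8 = 2638.

2638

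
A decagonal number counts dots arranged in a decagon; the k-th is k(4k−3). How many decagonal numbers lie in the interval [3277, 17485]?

The n-th decagonal number is n(4n−3).
Smallest index with value ≥ 3277: n = 29 (giving 3277).
Largest index with value ≤ 17485: n = 66 (giving 17226).
Indices 29 through 66: 38 terms.

38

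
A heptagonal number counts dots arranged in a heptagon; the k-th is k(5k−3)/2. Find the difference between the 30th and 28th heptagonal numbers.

287

30·(5·30 − 3)/2 = 2205 and 28·(5·28 − 3)/2 = 1918.
Difference: 2205 − 1918 = 287.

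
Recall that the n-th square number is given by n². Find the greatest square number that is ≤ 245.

Solve n² ≤ 245 for integer n.
n = 15 gives 225 ≤ 245, while n = 16 gives 256 > 245; so the answer is 225.

225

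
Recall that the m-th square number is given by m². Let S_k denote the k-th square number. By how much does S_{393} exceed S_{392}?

785

n² − (n−1)² = 2n − 1, so 393² − 392² = 2·393 − 1 = 785.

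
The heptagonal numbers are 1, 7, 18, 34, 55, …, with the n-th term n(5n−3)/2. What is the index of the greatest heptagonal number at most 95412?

195

Solve n(5n−3)/2 ≤ 95412 for integer n.
n = 195 gives 94770 ≤ 95412, while n = 196 gives 95746 > 95412; so the answer is index 195.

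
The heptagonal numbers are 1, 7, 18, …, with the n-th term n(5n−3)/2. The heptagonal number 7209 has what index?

54

Set n(5n−3)/2 = 7209, giving 5n² − 3n − 14418 = 0.
The discriminant is 9 + 40·7209 = 288369, and √288369 = 537.
So n = (3 + 537) / 10 = 540/10 = 54.
Check: 54·(5·54 − 3)/2 = 7209. ✓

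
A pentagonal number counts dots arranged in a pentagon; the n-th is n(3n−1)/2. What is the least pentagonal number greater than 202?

Solve n(3n−1)/2 > 202 for integer n.
The largest n with value ≤ 202 is 11 (since 176 ≤ 202 < 210), so the first above is n = 12, value 210.

210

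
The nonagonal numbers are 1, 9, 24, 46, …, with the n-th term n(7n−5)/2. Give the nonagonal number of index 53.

53·(7·53 − 5)/2 = 53·366/2 = 53·183 = 9699.

9699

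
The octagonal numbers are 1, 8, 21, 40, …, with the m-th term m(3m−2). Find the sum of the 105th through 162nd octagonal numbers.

3134349

Σ i(3i−2) = 3Σi² − 2Σi over i = 105..162.
Σi = 13203 − 5460 = 7743 and Σi² = 1430325 − 380380 = 1049945.
3·1049945 − 2·7743 = 3134349.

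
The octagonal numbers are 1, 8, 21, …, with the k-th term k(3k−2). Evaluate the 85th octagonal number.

21505

85·(3·85 − 2) = 85·253 = 21505.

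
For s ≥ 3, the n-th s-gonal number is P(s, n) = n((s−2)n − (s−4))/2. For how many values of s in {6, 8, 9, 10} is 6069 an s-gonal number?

1

s = 6: P(6, 55) = 5995 and P(6, 56) = 6216; 6069 is not s-gonal.
s = 8: P(8, 45) = 5985 and P(8, 46) = 6256; 6069 is not s-gonal.
s = 9: P(9, 42) = 6069. ✓
s = 10: P(10, 39) = 5967 and P(10, 40) = 6280; 6069 is not s-gonal.
Hits: s ∈ {9} → 1.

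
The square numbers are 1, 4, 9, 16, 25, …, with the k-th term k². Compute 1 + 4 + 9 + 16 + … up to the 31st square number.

Σ_{i=1}^{31} i² = 31·32·63/6 = 10416.

10416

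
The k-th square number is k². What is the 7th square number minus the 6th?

n² − (n−1)² = 2n − 1, so 7² − 6² = 2·7 − 1 = 13.

13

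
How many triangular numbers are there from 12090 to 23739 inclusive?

The n-th triangular number is n(n+1)/2.
Smallest index with value ≥ 12090: n = 155 (giving 12090).
Largest index with value ≤ 23739: n = 217 (giving 23653).
Indices 155 through 217: 63 terms.

63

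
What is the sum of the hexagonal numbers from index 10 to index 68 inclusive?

Σ i(2i−1) = 2Σi² − Σi over i = 10..68.
Σi = 2346 − 45 = 2301 and Σi² = 107134 − 285 = 106849.
2·106849 − 1·2301 = 211397.

211397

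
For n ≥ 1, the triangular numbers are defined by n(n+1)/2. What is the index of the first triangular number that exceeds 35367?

266

Solve n(n+1)/2 > 35367 for integer n.
The largest n with value ≤ 35367 is 265 (since 35245 ≤ 35367 < 35511), so the first above is n = 266, value 35511.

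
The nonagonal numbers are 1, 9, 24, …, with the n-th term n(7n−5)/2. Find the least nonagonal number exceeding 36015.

36159

Solve n(7n−5)/2 > 36015 for integer n.
The largest n with value ≤ 36015 is 101 (since 35451 ≤ 36015 < 36159), so the first above is n = 102, value 36159.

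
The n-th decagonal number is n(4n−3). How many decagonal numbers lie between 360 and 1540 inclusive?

The n-th decagonal number is n(4n−3).
Smallest index with value ≥ 360: n = 10 (giving 370).
Largest index with value ≤ 1540: n = 20 (giving 1540).
Indices 10 through 20: 11 terms.

11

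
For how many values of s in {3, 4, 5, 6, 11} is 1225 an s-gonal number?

3

s = 3: P(3, 49) = 1225. ✓
s = 4: P(4, 35) = 1225. ✓
s = 5: P(5, 28) = 1162 and P(5, 29) = 1247; 1225 is not s-gonal.
s = 6: P(6, 25) = 1225. ✓
s = 11: P(11, 16) = 1096 and P(11, 17) = 1241; 1225 is not s-gonal.
Hits: s ∈ {3, 4, 6} → 3.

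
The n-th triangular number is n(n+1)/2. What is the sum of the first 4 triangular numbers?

Σ i(i+1)/2 = (Σi² + Σi) / 2 over i = 1..4.
Σi = 10 and Σi² = 30.
(1·30 + 1·10) / 2 = 40/2 = 20.

20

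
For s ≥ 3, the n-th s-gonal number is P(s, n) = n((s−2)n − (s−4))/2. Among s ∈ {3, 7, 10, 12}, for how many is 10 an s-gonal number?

s = 3: P(3, 4) = 10. ✓
s = 7: P(7, 2) = 7 and P(7, 3) = 18; 10 is not s-gonal.
s = 10: P(10, 2) = 10. ✓
s = 12: P(12, 1) = 1 and P(12, 2) = 12; 10 is not s-gonal.
Hits: s ∈ {3, 10} → 2.

2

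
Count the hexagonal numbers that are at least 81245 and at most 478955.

The n-th hexagonal number is n(2n−1).
Smallest index with value ≥ 81245: n = 202 (giving 81406).
Largest index with value ≤ 478955: n = 489 (giving 477753).
Indices 202 through 489: 288 terms.

288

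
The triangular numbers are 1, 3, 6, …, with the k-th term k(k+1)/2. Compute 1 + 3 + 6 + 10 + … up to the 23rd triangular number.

2300

Σ i(i+1)/2 = (Σi² + Σi) / 2 over i = 1..23.
Σi = 276 and Σi² = 4324.
(1·4324 + 1·276) / 2 = 4600/2 = 2300.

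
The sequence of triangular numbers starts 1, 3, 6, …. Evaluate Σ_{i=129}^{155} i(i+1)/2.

274950

Σ i(i+1)/2 = (Σi² + Σi) / 2 over i = 129..155.
Σi = 12090 − 8256 = 3834 and Σi² = 1253330 − 707264 = 546066.
(1·546066 + 1·3834) / 2 = 549900/2 = 274950.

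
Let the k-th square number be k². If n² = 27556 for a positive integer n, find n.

We need n² = 27556, so n = √27556 = 166.

166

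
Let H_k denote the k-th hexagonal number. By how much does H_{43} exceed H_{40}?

43·(2·43 − 1) = 3655 and 40·(2·40 − 1) = 3160.
Difference: 3655 − 3160 = 495.

495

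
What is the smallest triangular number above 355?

Solve n(n+1)/2 > 355 for integer n.
The largest n with value ≤ 355 is 26 (since 351 ≤ 355 < 378), so the first above is n = 27, value 378.

378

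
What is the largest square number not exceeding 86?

81

Solve n² ≤ 86 for integer n.
n = 9 gives 81 ≤ 86, while n = 10 gives 100 > 86; so the answer is 81.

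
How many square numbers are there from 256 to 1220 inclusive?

The n-th square number is n².
Smallest index with value ≥ 256: n = 16 (giving 256).
Largest index with value ≤ 1220: n = 34 (giving 1156).
Indices 16 through 34: 19 terms.

19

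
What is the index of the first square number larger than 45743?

Solve n² > 45743 for integer n.
The largest n with value ≤ 45743 is 213 (since 45369 ≤ 45743 < 45796), so the first above is n = 214, value 45796.

214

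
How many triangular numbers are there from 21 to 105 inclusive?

9

The n-th triangular number is n(n+1)/2.
Smallest index with value ≥ 21: n = 6 (giving 21).
Largest index with value ≤ 105: n = 14 (giving 105).
Indices 6 through 14: 9 terms.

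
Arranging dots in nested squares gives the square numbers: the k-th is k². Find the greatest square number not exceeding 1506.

Solve n² ≤ 1506 for integer n.
n = 38 gives 1444 ≤ 1506, while n = 39 gives 1521 > 1506; so the answer is 1444.

1444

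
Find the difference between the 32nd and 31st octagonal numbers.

Consecutive octagonal numbers differ by 6n − 5: here 6·32 − 5 = 187.

187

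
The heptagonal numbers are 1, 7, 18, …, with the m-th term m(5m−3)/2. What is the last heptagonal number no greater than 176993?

Solve n(5n−3)/2 ≤ 176993 for integer n.
n = 266 gives 176491 ≤ 176993, while n = 267 gives 177822 > 176993; so the answer is 176491.

176491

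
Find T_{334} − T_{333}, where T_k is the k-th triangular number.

Consecutive triangular numbers differ by n: T_{334} − T_{333} = 334.

334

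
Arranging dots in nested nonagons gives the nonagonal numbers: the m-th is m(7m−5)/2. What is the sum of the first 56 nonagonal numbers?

206416

Σ i(7i−5)/2 = (7Σi² − 5Σi) / 2 over i = 1..56.
Σi = 1596 and Σi² = 60116.
(7·60116 − 5·1596) / 2 = 412832/2 = 206416.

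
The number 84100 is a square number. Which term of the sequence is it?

We need n² = 84100, so n = √84100 = 290.
Check: 290² = 84100. ✓

290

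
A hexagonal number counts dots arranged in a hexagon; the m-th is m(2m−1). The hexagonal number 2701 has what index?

Set n(2n−1) = 2701, giving 2n² − n − 2701 = 0.
The discriminant is 1 + 8·2701 = 21609, and √21609 = 147.
So n = (1 + 147) / 4 = 148/4 = 37.
Check: 37·(2·37 − 1) = 2701. ✓

37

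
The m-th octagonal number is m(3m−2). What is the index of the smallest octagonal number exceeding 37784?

113

Solve n(3n−2) > 37784 for integer n.
The largest n with value ≤ 37784 is 112 (since 37408 ≤ 37784 < 38081), so the first above is n = 113, value 38081.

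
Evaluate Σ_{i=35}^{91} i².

Σ_{i=35}^{91} i² = 255346 − 13685 = 241661.

241661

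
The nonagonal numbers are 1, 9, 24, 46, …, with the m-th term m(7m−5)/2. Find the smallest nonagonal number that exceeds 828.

856

Solve n(7n−5)/2 > 828 for integer n.
The largest n with value ≤ 828 is 15 (since 750 ≤ 828 < 856), so the first above is n = 16, value 856.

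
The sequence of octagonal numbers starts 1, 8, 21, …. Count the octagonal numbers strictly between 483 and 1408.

The n-th octagonal number is n(3n−2).
Smallest index with value > 483: n = 14 (giving 560).
Largest index with value < 1408: n = 21 (giving 1281).
Indices 14 through 21: 8 terms.

8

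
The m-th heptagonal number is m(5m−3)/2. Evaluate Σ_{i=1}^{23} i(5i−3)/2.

Σ i(5i−3)/2 = (5Σi² − 3Σi) / 2 over i = 1..23.
Σi = 276 and Σi² = 4324.
(5·4324 − 3·276) / 2 = 20792/2 = 10396.

10396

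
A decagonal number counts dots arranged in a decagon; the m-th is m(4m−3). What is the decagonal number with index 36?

5076

36·(4·36 − 3) = 36·141 = 5076.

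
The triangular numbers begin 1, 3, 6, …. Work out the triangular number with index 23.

276

23·24/2 = 552/2 = 276.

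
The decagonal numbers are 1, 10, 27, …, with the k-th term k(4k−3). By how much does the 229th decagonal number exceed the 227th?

229·(4·229 − 3) = 209077 and 227·(4·227 − 3) = 205435.
Difference: 209077 − 205435 = 3642.

3642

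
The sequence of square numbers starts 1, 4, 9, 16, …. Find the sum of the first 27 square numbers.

Σ_{i=1}^{27} i² = 27·28·55/6 = 6930.

6930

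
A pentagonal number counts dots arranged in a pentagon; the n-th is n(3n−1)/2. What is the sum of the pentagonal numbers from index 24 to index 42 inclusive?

31578

Σ i(3i−1)/2 = (3Σi² − Σi) / 2 over i = 24..42.
Σi = 903 − 276 = 627 and Σi² = 25585 − 4324 = 21261.
(3·21261 − 1·627) / 2 = 63156/2 = 31578.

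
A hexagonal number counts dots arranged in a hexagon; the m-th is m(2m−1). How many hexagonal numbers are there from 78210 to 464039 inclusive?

284

The n-th hexagonal number is n(2n−1).
Smallest index with value ≥ 78210: n = 198 (giving 78210).
Largest index with value ≤ 464039: n = 481 (giving 462241).
Indices 198 through 481: 284 terms.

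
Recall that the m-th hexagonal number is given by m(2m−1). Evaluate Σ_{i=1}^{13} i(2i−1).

1547

Σ i(2i−1) = 2Σi² − Σi over i = 1..13.
Σi = 91 and Σi² = 819.
2·819 − 1·91 = 1547.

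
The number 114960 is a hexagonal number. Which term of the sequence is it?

Set n(2n−1) = 114960, giving 2n² − n − 114960 = 0.
The discriminant is 1 + 8·114960 = 919681, and √919681 = 959.
So n = (1 + 959) / 4 = 960/4 = 240.
Check: 240·(2·240 − 1) = 114960. ✓

240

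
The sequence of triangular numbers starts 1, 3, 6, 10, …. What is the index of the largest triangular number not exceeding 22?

6

Solve n(n+1)/2 ≤ 22 for integer n.
n = 6 gives 21 ≤ 22, while n = 7 gives 28 > 22; so the answer is index 6.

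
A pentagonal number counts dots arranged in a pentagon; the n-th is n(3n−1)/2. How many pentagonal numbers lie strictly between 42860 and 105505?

The n-th pentagonal number is n(3n−1)/2.
Smallest index with value > 42860: n = 170 (giving 43265).
Largest index with value < 105505: n = 265 (giving 105205).
Indices 170 through 265: 96 terms.

96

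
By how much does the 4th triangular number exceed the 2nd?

7

4·5/2 = 10 and 2·3/2 = 3.
Difference: 10 − 3 = 7.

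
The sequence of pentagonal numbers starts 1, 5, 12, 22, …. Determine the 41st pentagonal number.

2501

The 41st pentagonal number is n(3n−1)/2 with n = 41.
41·(3·41 − 1)/2 = 41·122/2 = 41·61 = 2501.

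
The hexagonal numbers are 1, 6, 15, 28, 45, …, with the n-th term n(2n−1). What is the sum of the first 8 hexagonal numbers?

Σ i(2i−1) = 2Σi² − Σi over i = 1..8.
Σi = 36 and Σi² = 204.
2·204 − 1·36 = 372.

372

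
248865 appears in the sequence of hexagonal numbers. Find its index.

Set n(2n−1) = 248865, giving 2n² − n − 248865 = 0.
The discriminant is 1 + 8·248865 = 1990921, and √1990921 = 1411.
So n = (1 + 1411) / 4 = 1412/4 = 353.

353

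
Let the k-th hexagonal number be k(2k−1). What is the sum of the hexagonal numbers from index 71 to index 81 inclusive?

Σ i(2i−1) = 2Σi² − Σi over i = 71..81.
Σi = 3321 − 2485 = 836 and Σi² = 180441 − 116795 = 63646.
2·63646 − 1·836 = 126456.

126456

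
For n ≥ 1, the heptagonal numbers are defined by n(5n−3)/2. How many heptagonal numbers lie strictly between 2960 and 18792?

52

The n-th heptagonal number is n(5n−3)/2.
Smallest index with value > 2960: n = 35 (giving 3010).
Largest index with value < 18792: n = 86 (giving 18361).
Indices 35 through 86: 52 terms.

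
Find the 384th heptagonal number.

The 384th heptagonal number is n(5n−3)/2 with n = 384.
384·(5·384 − 3)/2 = 384·1917/2 = 368064.

368064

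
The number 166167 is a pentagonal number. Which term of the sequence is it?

333

Set n(3n−1)/2 = 166167, giving 3n² − n − 332334 = 0.
The discriminant is 1 + 24·166167 = 3988009, and √3988009 = 1997.
So n = (1 + 1997) / 6 = 1998/6 = 333.
Check: 333·(3·333 − 1)/2 = 166167. ✓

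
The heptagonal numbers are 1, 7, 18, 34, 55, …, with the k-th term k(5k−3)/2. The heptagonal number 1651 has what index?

26

Set n(5n−3)/2 = 1651, giving 5n² − 3n − 3302 = 0.
So n = (3 + 257) / 10 = 260/10 = 26.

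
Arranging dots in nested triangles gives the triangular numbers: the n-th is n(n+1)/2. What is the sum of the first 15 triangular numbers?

680

Σ i(i+1)/2 = (Σi² + Σi) / 2 over i = 1..15.
Σi = 120 and Σi² = 1240.
(1·1240 + 1·120) / 2 = 1360/2 = 680.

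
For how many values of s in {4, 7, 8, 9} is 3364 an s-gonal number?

s = 4: P(4, 58) = 3364. ✓
s = 7: P(7, 36) = 3186 and P(7, 37) = 3367; 3364 is not s-gonal.
s = 8: P(8, 33) = 3201 and P(8, 34) = 3400; 3364 is not s-gonal.
s = 9: P(9, 31) = 3286 and P(9, 32) = 3504; 3364 is not s-gonal.
Hits: s ∈ {4} → 1.

1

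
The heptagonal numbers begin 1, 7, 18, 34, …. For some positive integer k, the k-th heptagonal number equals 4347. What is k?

Set n(5n−3)/2 = 4347, giving 5n² − 3n − 8694 = 0.
The discriminant is 9 + 40·4347 = 173889, and √173889 = 417.
So n = (3 + 417) / 10 = 420/10 = 42.

42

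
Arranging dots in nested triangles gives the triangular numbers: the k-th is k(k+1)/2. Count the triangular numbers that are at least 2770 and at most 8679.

58

The n-th triangular number is n(n+1)/2.
Smallest index with value ≥ 2770: n = 74 (giving 2775).
Largest index with value ≤ 8679: n = 131 (giving 8646).
Indices 74 through 131: 58 terms.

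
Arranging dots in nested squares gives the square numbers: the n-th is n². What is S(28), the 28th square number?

784

The 28th square number is n² with n = 28.
28² = 784.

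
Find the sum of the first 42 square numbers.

Σ_{i=1}^{42} i² = 42·43·85/6 = 25585.

25585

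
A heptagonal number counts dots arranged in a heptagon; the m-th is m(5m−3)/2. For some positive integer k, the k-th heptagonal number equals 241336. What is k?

311

Set n(5n−3)/2 = 241336, giving 5n² − 3n − 482672 = 0.
The discriminant is 9 + 40·241336 = 9653449, and √9653449 = 3107.
So n = (3 + 3107) / 10 = 3110/10 = 311.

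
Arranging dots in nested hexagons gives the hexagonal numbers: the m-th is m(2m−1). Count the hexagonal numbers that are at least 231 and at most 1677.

The n-th hexagonal number is n(2n−1).
Smallest index with value ≥ 231: n = 11 (giving 231).
Largest index with value ≤ 1677: n = 29 (giving 1653).
Indices 11 through 29: 19 terms.

19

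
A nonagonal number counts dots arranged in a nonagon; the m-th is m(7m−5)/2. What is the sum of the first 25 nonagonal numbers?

18525

Σ i(7i−5)/2 = (7Σi² − 5Σi) / 2 over i = 1..25.
Σi = 325 and Σi² = 5525.
(7·5525 − 5·325) / 2 = 37050/2 = 18525.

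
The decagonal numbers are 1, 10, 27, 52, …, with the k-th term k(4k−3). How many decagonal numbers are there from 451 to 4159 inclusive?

22

The n-th decagonal number is n(4n−3).
Smallest index with value ≥ 451: n = 11 (giving 451).
Largest index with value ≤ 4159: n = 32 (giving 4000).
Indices 11 through 32: 22 terms.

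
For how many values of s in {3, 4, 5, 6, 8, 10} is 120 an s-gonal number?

2

s = 3: P(3, 15) = 120. ✓
s = 4: P(4, 10) = 100 and P(4, 11) = 121; 120 is not s-gonal.
s = 5: P(5, 9) = 117 and P(5, 10) = 145; 120 is not s-gonal.
s = 6: P(6, 8) = 120. ✓
s = 8: P(8, 6) = 96 and P(8, 7) = 133; 120 is not s-gonal.
s = 10: P(10, 5) = 85 and P(10, 6) = 126; 120 is not s-gonal.
Hits: s ∈ {3, 6} → 2.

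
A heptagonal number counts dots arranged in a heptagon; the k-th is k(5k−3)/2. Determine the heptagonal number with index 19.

19·(5·19 − 3)/2 = 19·92/2 = 19·46 = 874.

874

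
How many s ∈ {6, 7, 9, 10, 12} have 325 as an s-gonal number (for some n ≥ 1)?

s = 6: P(6, 13) = 325. ✓
s = 7: P(7, 11) = 286 and P(7, 12) = 342; 325 is not s-gonal.
s = 9: P(9, 10) = 325. ✓
s = 10: P(10, 9) = 297 and P(10, 10) = 370; 325 is not s-gonal.
s = 12: P(12, 8) = 288 and P(12, 9) = 369; 325 is not s-gonal.
Hits: s ∈ {6, 9} → 2.

2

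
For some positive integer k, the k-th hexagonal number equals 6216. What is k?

56

Set n(2n−1) = 6216, giving 2n² − n − 6216 = 0.
So n = (1 + 223) / 4 = 224/4 = 56.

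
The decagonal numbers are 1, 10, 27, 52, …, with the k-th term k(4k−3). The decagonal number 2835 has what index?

27

Set n(4n−3) = 2835, giving 4n² − 3n − 2835 = 0.
The discriminant is 9 + 16·2835 = 45369, and √45369 = 213.
So n = (3 + 213) / 8 = 216/8 = 27.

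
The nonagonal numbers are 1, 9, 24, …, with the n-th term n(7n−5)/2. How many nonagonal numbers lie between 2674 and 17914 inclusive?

The n-th nonagonal number is n(7n−5)/2.
Smallest index with value ≥ 2674: n = 28 (giving 2674).
Largest index with value ≤ 17914: n = 71 (giving 17466).
Indices 28 through 71: 44 terms.

44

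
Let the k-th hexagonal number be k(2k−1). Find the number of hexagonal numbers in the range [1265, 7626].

The n-th hexagonal number is n(2n−1).
Smallest index with value ≥ 1265: n = 26 (giving 1326).
Largest index with value ≤ 7626: n = 62 (giving 7626).
Indices 26 through 62: 37 terms.

37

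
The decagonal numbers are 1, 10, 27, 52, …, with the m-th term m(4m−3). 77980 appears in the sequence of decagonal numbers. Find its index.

Set n(4n−3) = 77980, giving 4n² − 3n − 77980 = 0.
The discriminant is 9 + 16·77980 = 1247689, and √1247689 = 1117.
So n = (3 + 1117) / 8 = 1120/8 = 140.

140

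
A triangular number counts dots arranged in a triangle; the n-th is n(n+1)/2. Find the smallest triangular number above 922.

946

Solve n(n+1)/2 > 922 for integer n.
The largest n with value ≤ 922 is 42 (since 903 ≤ 922 < 946), so the first above is n = 43, value 946.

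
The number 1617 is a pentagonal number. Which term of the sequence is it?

Set n(3n−1)/2 = 1617, giving 3n² − n − 3234 = 0.
The discriminant is 1 + 24·1617 = 38809, and √38809 = 197.
So n = (1 + 197) / 6 = 198/6 = 33.

33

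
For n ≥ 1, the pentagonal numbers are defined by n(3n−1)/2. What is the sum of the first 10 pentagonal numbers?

Σ i(3i−1)/2 = (3Σi² − Σi) / 2 over i = 1..10.
Σi = 55 and Σi² = 385.
(3·385 − 1·55) / 2 = 1100/2 = 550.

550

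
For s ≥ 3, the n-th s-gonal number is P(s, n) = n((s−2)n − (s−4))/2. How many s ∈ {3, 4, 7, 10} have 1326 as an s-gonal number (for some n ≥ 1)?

s = 3: P(3, 51) = 1326. ✓
s = 4: P(4, 36) = 1296 and P(4, 37) = 1369; 1326 is not s-gonal.
s = 7: P(7, 23) = 1288 and P(7, 24) = 1404; 1326 is not s-gonal.
s = 10: P(10, 18) = 1242 and P(10, 19) = 1387; 1326 is not s-gonal.
Hits: s ∈ {3} → 1.

1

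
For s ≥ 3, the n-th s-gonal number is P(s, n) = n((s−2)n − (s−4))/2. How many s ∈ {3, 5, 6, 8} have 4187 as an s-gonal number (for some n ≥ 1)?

s = 3: P(3, 91) = 4186 and P(3, 92) = 4278; 4187 is not s-gonal.
s = 5: P(5, 53) = 4187. ✓
s = 6: P(6, 46) = 4186 and P(6, 47) = 4371; 4187 is not s-gonal.
s = 8: P(8, 37) = 4033 and P(8, 38) = 4256; 4187 is not s-gonal.
Hits: s ∈ {5} → 1.

1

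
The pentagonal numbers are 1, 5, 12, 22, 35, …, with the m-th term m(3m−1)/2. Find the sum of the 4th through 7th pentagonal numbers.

Σ i(3i−1)/2 = (3Σi² − Σi) / 2 over i = 4..7.
Σi = 28 − 6 = 22 and Σi² = 140 − 14 = 126.
(3·126 − 1·22) / 2 = 356/2 = 178.

178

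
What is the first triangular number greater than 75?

78

Solve n(n+1)/2 > 75 for integer n.
The largest n with value ≤ 75 is 11 (since 66 ≤ 75 < 78), so the first above is n = 12, value 78.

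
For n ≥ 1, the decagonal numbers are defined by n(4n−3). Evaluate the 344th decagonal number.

344·(4·344 − 3) = 344·1373 = 472312.

472312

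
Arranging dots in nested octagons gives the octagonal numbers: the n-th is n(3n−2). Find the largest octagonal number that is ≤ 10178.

Solve n(3n−2) ≤ 10178 for integer n.
n = 58 gives 9976 ≤ 10178, while n = 59 gives 10325 > 10178; so the answer is 9976.

9976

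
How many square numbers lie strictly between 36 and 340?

The n-th square number is n².
Smallest index with value > 36: n = 7 (giving 49).
Largest index with value < 340: n = 18 (giving 324).
Indices 7 through 18: 12 terms.

12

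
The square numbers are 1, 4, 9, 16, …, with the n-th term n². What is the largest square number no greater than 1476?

Solve n² ≤ 1476 for integer n.
n = 38 gives 1444 ≤ 1476, while n = 39 gives 1521 > 1476; so the answer is 1444.

1444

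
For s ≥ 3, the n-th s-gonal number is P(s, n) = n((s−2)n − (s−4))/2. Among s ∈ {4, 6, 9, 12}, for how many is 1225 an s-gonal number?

s = 4: P(4, 35) = 1225. ✓
s = 6: P(6, 25) = 1225. ✓
s = 9: P(9, 19) = 1216 and P(9, 20) = 1350; 1225 is not s-gonal.
s = 12: P(12, 16) = 1216 and P(12, 17) = 1377; 1225 is not s-gonal.
Hits: s ∈ {4, 6} → 2.

2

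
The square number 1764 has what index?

42

We need n² = 1764, so n = √1764 = 42.
Check: 42² = 1764. ✓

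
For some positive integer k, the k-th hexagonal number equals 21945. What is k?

Set n(2n−1) = 21945, giving 2n² − n − 21945 = 0.
The discriminant is 1 + 8·21945 = 175561, and √175561 = 419.
So n = (1 + 419) / 4 = 420/4 = 105.
Check: 105·(2·105 − 1) = 21945. ✓

105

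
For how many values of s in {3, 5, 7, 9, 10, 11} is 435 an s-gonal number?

1

s = 3: P(3, 29) = 435. ✓
s = 5: P(5, 17) = 425 and P(5, 18) = 477; 435 is not s-gonal.
s = 7: P(7, 13) = 403 and P(7, 14) = 469; 435 is not s-gonal.
s = 9: P(9, 11) = 396 and P(9, 12) = 474; 435 is not s-gonal.
s = 10: P(10, 10) = 370 and P(10, 11) = 451; 435 is not s-gonal.
s = 11: P(11, 10) = 415 and P(11, 11) = 506; 435 is not s-gonal.
Hits: s ∈ {3} → 1.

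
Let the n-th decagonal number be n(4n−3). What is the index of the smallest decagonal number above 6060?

40

Solve n(4n−3) > 6060 for integer n.
The largest n with value ≤ 6060 is 39 (since 5967 ≤ 6060 < 6280), so the first above is n = 40, value 6280.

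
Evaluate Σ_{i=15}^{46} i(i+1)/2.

16736

Σ i(i+1)/2 = (Σi² + Σi) / 2 over i = 15..46.
Σi = 1081 − 105 = 976 and Σi² = 33511 − 1015 = 32496.
(1·32496 + 1·976) / 2 = 33472/2 = 16736.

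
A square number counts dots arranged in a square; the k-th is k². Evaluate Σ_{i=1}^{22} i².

3795

Σ_{i=1}^{22} i² = 22·23·45/6 = 3795.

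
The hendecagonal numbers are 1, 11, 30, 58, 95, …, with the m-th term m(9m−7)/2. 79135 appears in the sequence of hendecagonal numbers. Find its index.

133

Set n(9n−7)/2 = 79135, giving 9n² − 7n − 158270 = 0.
The discriminant is 49 + 72·79135 = 5697769, and √5697769 = 2387.
So n = (7 + 2387) / 18 = 2394/18 = 133.
Check: 133·(9·133 − 7)/2 = 79135. ✓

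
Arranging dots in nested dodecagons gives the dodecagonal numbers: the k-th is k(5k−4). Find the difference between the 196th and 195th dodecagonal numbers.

1951

Consecutive dodecagonal numbers differ by 10n − 9: here 10·196 − 9 = 1951.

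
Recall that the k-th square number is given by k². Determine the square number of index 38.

1444

38² = 1444.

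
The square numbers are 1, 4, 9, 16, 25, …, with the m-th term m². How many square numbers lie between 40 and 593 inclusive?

18

The n-th square number is n².
Smallest index with value ≥ 40: n = 7 (giving 49).
Largest index with value ≤ 593: n = 24 (giving 576).
Indices 7 through 24: 18 terms.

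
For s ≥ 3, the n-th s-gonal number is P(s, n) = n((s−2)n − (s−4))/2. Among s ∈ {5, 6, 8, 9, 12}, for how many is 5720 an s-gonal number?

s = 5: P(5, 61) = 5551 and P(5, 62) = 5735; 5720 is not s-gonal.
s = 6: P(6, 53) = 5565 and P(6, 54) = 5778; 5720 is not s-gonal.
s = 8: P(8, 44) = 5720. ✓
s = 9: P(9, 40) = 5500 and P(9, 41) = 5781; 5720 is not s-gonal.
s = 12: P(12, 34) = 5644 and P(12, 35) = 5985; 5720 is not s-gonal.
Hits: s ∈ {8} → 1.

1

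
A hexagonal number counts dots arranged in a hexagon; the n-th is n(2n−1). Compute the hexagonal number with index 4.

28

The 4th hexagonal number is n(2n−1) with n = 4.
4·(2·4 − 1) = 4·7 = 28.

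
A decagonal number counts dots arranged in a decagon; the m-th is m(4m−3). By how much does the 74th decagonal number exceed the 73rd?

Consecutive decagonal numbers differ by 8n − 7: here 8·74 − 7 = 585.

585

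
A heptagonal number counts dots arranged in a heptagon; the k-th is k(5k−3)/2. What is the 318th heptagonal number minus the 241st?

107492

318·(5·318 − 3)/2 = 252333 and 241·(5·241 − 3)/2 = 144841.
Difference: 252333 − 144841 = 107492.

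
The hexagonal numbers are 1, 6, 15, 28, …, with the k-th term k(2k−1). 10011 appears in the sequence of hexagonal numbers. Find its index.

Set n(2n−1) = 10011, giving 2n² − n − 10011 = 0.
The discriminant is 1 + 8·10011 = 80089, and √80089 = 283.
So n = (1 + 283) / 4 = 284/4 = 71.

71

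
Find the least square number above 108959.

Solve n² > 108959 for integer n.
The largest n with value ≤ 108959 is 330 (since 108900 ≤ 108959 < 109561), so the first above is n = 331, value 109561.

109561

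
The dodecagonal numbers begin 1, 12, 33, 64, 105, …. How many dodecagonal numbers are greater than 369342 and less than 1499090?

275

The n-th dodecagonal number is n(5n−4).
Smallest index with value > 369342: n = 273 (giving 371553).
Largest index with value < 1499090: n = 547 (giving 1493857).
Indices 273 through 547: 275 terms.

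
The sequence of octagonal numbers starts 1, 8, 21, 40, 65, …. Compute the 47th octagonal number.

6533

The 47th octagonal number is n(3n−2) with n = 47.
47·(3·47 − 2) = 47·139 = 6533.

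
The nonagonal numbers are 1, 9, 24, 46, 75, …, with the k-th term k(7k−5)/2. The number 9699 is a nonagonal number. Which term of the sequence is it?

53

Set n(7n−5)/2 = 9699, giving 7n² − 5n − 19398 = 0.
So n = (5 + 737) / 14 = 742/14 = 53.
Check: 53·(7·53 − 5)/2 = 9699. ✓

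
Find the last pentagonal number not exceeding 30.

22

Solve n(3n−1)/2 ≤ 30 for integer n.
n = 4 gives 22 ≤ 30, while n = 5 gives 35 > 30; so the answer is 22.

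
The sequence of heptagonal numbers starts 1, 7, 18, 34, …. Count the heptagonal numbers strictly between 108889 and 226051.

91

The n-th heptagonal number is n(5n−3)/2.
Smallest index with value > 108889: n = 210 (giving 109935).
Largest index with value < 226051: n = 300 (giving 224550).
Indices 210 through 300: 91 terms.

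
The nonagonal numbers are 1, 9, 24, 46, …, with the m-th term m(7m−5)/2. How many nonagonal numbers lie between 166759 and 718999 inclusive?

The n-th nonagonal number is n(7n−5)/2.
Smallest index with value ≥ 166759: n = 219 (giving 167316).
Largest index with value ≤ 718999: n = 453 (giving 717099).
Indices 219 through 453: 235 terms.

235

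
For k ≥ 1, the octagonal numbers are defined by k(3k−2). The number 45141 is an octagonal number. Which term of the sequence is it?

Set n(3n−2) = 45141, giving 3n² − 2n − 45141 = 0.
The discriminant is 4 + 12·45141 = 541696, and √541696 = 736.
So n = (2 + 736) / 6 = 738/6 = 123.
Check: 123·(3·123 − 2) = 45141. ✓

123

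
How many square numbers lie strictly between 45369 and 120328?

The n-th square number is n².
Smallest index with value > 45369: n = 214 (giving 45796).
Largest index with value < 120328: n = 346 (giving 119716).
Indices 214 through 346: 133 terms.

133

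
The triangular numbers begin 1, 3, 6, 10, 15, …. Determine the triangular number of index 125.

The 125th triangular number is n(n+1)/2 with n = 125.
125·126/2 = 15750/2 = 7875.

7875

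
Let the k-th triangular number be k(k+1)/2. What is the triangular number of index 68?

2346

68·69/2 = 4692/2 = 2346.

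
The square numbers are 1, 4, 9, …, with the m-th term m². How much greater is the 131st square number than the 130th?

n² − (n−1)² = 2n − 1, so 131² − 130² = 2·131 − 1 = 261.

261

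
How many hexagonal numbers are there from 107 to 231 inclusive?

The n-th hexagonal number is n(2n−1).
Smallest index with value ≥ 107: n = 8 (giving 120).
Largest index with value ≤ 231: n = 11 (giving 231).
Indices 8 through 11: 4 terms.

4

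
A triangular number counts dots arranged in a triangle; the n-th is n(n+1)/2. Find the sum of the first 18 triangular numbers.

1140

Σ i(i+1)/2 = (Σi² + Σi) / 2 over i = 1..18.
Σi = 171 and Σi² = 2109.
(1·2109 + 1·171) / 2 = 2280/2 = 1140.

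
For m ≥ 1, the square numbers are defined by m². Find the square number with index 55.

55² = 3025.

3025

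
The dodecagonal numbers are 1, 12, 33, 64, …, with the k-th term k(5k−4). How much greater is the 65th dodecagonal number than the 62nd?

65·(5·65 − 4) = 20865 and 62·(5·62 − 4) = 18972.
Difference: 20865 − 18972 = 1893.

1893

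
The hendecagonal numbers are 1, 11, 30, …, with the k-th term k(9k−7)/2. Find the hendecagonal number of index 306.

The 306th hendecagonal number is n(9n−7)/2 with n = 306.
306·(9·306 − 7)/2 = 306·2747/2 = 420291.

420291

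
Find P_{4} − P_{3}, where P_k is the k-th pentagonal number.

Consecutive pentagonal numbers differ by 3n − 2: here 3·4 − 2 = 10.

10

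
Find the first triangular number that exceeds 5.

Solve n(n+1)/2 > 5 for integer n.
The largest n with value ≤ 5 is 2 (since 3 ≤ 5 < 6), so the first above is n = 3, value 6.

6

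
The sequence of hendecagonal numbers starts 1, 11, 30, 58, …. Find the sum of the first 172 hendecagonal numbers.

7647292

Σ i(9i−7)/2 = (9Σi² − 7Σi) / 2 over i = 1..172.
Σi = 14878 and Σi² = 1710970.
(9·1710970 − 7·14878) / 2 = 15294584/2 = 7647292.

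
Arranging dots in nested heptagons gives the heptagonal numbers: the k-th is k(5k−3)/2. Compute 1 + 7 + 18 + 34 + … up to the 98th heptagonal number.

789096

Σ i(5i−3)/2 = (5Σi² − 3Σi) / 2 over i = 1..98.
Σi = 4851 and Σi² = 318549.
(5·318549 − 3·4851) / 2 = 1578192/2 = 789096.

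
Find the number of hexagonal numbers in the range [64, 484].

The n-th hexagonal number is n(2n−1).
Smallest index with value ≥ 64: n = 6 (giving 66).
Largest index with value ≤ 484: n = 15 (giving 435).
Indices 6 through 15: 10 terms.

10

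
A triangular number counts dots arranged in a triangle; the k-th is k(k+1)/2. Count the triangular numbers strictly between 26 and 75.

5

The n-th triangular number is n(n+1)/2.
Smallest index with value > 26: n = 7 (giving 28).
Largest index with value < 75: n = 11 (giving 66).
Indices 7 through 11: 5 terms.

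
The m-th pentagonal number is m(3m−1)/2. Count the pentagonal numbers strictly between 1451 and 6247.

33

The n-th pentagonal number is n(3n−1)/2.
Smallest index with value > 1451: n = 32 (giving 1520).
Largest index with value < 6247: n = 64 (giving 6112).
Indices 32 through 64: 33 terms.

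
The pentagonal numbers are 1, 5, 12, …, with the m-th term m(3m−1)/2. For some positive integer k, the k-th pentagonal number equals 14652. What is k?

99

Set n(3n−1)/2 = 14652, giving 3n² − n − 29304 = 0.
The discriminant is 1 + 24·14652 = 351649, and √351649 = 593.
So n = (1 + 593) / 6 = 594/6 = 99.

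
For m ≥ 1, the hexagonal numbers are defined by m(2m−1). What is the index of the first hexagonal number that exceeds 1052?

24

Solve n(2n−1) > 1052 for integer n.
The largest n with value ≤ 1052 is 23 (since 1035 ≤ 1052 < 1128), so the first above is n = 24, value 1128.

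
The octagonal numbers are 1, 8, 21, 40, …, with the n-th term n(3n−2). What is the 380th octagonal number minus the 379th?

2275

Consecutive octagonal numbers differ by 6n − 5: here 6·380 − 5 = 2275.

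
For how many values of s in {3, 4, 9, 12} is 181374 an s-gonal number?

s = 3: P(3, 601) = 180901 and P(3, 602) = 181503; 181374 is not s-gonal.
s = 4: P(4, 425) = 180625 and P(4, 426) = 181476; 181374 is not s-gonal.
s = 9: P(9, 228) = 181374. ✓
s = 12: P(12, 190) = 179740 and P(12, 191) = 181641; 181374 is not s-gonal.
Hits: s ∈ {9} → 1.

1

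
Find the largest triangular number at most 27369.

27261

Solve n(n+1)/2 ≤ 27369 for integer n.
n = 233 gives 27261 ≤ 27369, while n = 234 gives 27495 > 27369; so the answer is 27261.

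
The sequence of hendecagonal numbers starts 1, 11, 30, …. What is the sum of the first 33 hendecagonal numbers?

54417

Σ i(9i−7)/2 = (9Σi² − 7Σi) / 2 over i = 1..33.
Σi = 561 and Σi² = 12529.
(9·12529 − 7·561) / 2 = 108834/2 = 54417.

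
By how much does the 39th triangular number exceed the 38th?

Consecutive triangular numbers differ by n: T_{39} − T_{38} = 39.

39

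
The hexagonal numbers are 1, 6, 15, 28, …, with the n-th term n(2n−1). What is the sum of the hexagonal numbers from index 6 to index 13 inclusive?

Σ i(2i−1) = 2Σi² − Σi over i = 6..13.
Σi = 91 − 15 = 76 and Σi² = 819 − 55 = 764.
2·764 − 1·76 = 1452.

1452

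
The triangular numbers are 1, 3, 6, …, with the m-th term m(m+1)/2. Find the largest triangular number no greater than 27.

Solve n(n+1)/2 ≤ 27 for integer n.
n = 6 gives 21 ≤ 27, while n = 7 gives 28 > 27; so the answer is 21.

21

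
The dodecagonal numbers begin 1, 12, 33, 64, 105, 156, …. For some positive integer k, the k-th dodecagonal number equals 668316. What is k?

366

Set n(5n−4) = 668316, giving 5n² − 4n − 668316 = 0.
The discriminant is 16 + 20·668316 = 13366336, and √13366336 = 3656.
So n = (4 + 3656) / 10 = 3660/10 = 366.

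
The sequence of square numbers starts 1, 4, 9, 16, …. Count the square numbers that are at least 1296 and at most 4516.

The n-th square number is n².
Smallest index with value ≥ 1296: n = 36 (giving 1296).
Largest index with value ≤ 4516: n = 67 (giving 4489).
Indices 36 through 67: 32 terms.

32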